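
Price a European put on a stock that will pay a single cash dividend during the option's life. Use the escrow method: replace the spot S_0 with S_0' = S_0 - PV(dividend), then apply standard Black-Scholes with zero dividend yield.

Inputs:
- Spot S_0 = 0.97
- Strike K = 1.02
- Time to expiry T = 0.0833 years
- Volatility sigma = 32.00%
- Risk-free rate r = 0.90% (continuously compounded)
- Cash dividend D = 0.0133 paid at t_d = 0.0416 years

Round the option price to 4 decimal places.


PV(D) = D * exp(-r * t_d) = 0.0133 * 0.99962567 = 0.01329502
S_0' = S_0 - PV(D) = 0.9700 - 0.01329502 = 0.95670498
d1 = (ln(S_0'/K) + (r + sigma^2/2)*T) / (sigma*sqrt(T)) = -0.63934318
d2 = d1 - sigma*sqrt(T) = -0.73170074
exp(-rT) = 0.99925058
N(-d1) = 0.73870015; N(-d2) = 0.76782438
P = K * exp(-rT) * N(-d2) - S_0' * N(-d1) = 1.0200 * 0.99925058 * 0.76782438 - 0.95670498 * 0.73870015 = 0.0759

Answer: Price = 0.0759


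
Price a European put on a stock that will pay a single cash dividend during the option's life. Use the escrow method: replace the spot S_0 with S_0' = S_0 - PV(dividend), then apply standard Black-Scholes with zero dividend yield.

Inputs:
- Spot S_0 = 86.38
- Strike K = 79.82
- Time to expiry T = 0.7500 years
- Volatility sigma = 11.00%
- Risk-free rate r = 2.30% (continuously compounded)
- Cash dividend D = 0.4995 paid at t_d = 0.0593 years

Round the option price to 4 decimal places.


PV(D) = D * exp(-r * t_d) = 0.4995 * 0.99863703 = 0.49881920
S_0' = S_0 - PV(D) = 86.3800 - 0.49881920 = 85.88118080
d1 = (ln(S_0'/K) + (r + sigma^2/2)*T) / (sigma*sqrt(T)) = 0.99701172
d2 = d1 - sigma*sqrt(T) = 0.90174893
exp(-rT) = 0.98289793
N(-d1) = 0.15937941; N(-d2) = 0.18359513
P = K * exp(-rT) * N(-d2) - S_0' * N(-d1) = 79.8200 * 0.98289793 * 0.18359513 - 85.88118080 * 0.15937941 = 0.7162

Answer: Price = 0.7162


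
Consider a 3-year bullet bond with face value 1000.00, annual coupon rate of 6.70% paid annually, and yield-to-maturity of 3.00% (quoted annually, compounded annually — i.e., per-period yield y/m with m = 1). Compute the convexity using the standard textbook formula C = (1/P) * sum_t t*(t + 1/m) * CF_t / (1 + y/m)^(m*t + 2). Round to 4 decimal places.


Answer: Convexity = 10.4328

Derivation:
Coupon per period c = face * coupon_rate / m = 67.000000
Periods per year m = 1; per-period yield y/m = 0.030000
Number of cashflows N = 3
Cashflows (t years, CF_t, discount factor 1/(1+y/m)^(m*t), PV):
  t = 1.0000: CF_t = 67.000000, DF = 0.970874, PV = 65.048544
  t = 2.0000: CF_t = 67.000000, DF = 0.942596, PV = 63.153926
  t = 3.0000: CF_t = 1067.000000, DF = 0.915142, PV = 976.456151
Price P = sum_t PV_t = 1104.658620
Convexity numerator sum_t t*(t + 1/m) * CF_t / (1+y/m)^(m*t + 2):
  t = 1.0000: term = 122.628982
  t = 2.0000: term = 357.171793
  t = 3.0000: term = 11044.842875
Convexity = (1/P) * sum = 11524.643651 / 1104.658620 = 10.432765


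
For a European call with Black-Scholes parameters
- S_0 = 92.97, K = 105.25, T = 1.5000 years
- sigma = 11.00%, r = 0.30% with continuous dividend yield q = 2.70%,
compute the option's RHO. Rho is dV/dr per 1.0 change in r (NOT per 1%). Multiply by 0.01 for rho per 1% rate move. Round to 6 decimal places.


d1 = -1.1207277504; d2 = -1.2554496862
phi(d1) = 0.2128954927; exp(-qT) = 0.9603091645; exp(-rT) = 0.9955101098
N(d2) = 0.1046577810
Rho = K*T*exp(-rT)*N(d2) = 105.2500 * 1.5000 * 0.9955101098 * 0.1046577810 = 16.448661

Answer: Rho = 16.448661


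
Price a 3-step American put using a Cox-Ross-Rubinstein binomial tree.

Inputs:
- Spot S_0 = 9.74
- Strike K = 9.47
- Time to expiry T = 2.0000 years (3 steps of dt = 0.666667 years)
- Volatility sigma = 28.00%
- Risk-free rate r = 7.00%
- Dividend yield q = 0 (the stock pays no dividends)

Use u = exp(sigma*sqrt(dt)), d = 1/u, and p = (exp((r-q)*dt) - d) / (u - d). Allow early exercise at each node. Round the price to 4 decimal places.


dt = T/N = 0.666667
u = exp(sigma*sqrt(dt)) = 1.256863; d = 1/u = 0.795632
p = (exp((r-q)*dt) - d) / (u - d) = 0.546669
Discount per step: exp(-r*dt) = 0.954405
Stock lattice S(k, i) with i counting down-moves:
  k=0: S(0,0) = 9.7400
  k=1: S(1,0) = 12.2418; S(1,1) = 7.7495
  k=2: S(2,0) = 15.3863; S(2,1) = 9.7400; S(2,2) = 6.1657
  k=3: S(3,0) = 19.3385; S(3,1) = 12.2418; S(3,2) = 7.7495; S(3,3) = 4.9056
Terminal payoffs V(N, i) = max(K - S_T, 0):
  V(3,0) = 0.000000; V(3,1) = 0.000000; V(3,2) = 1.720548; V(3,3) = 4.564368
Backward induction: V(k, i) = exp(-r*dt) * [p * V(k+1, i) + (1-p) * V(k+1, i+1)]; then take max(V_cont, immediate exercise) for American.
  V(2,0) = exp(-r*dt) * [p*0.000000 + (1-p)*0.000000] = 0.000000; exercise = 0.000000; V(2,0) = max -> 0.000000
  V(2,1) = exp(-r*dt) * [p*0.000000 + (1-p)*1.720548] = 0.744415; exercise = 0.000000; V(2,1) = max -> 0.744415
  V(2,2) = exp(-r*dt) * [p*1.720548 + (1-p)*4.564368] = 2.872512; exercise = 3.304292; V(2,2) = max -> 3.304292
  V(1,0) = exp(-r*dt) * [p*0.000000 + (1-p)*0.744415] = 0.322080; exercise = 0.000000; V(1,0) = max -> 0.322080
  V(1,1) = exp(-r*dt) * [p*0.744415 + (1-p)*3.304292] = 1.818033; exercise = 1.720548; V(1,1) = max -> 1.818033
  V(0,0) = exp(-r*dt) * [p*0.322080 + (1-p)*1.818033] = 0.954636; exercise = 0.000000; V(0,0) = max -> 0.954636

Answer: Price = V(0,0) = 0.9546


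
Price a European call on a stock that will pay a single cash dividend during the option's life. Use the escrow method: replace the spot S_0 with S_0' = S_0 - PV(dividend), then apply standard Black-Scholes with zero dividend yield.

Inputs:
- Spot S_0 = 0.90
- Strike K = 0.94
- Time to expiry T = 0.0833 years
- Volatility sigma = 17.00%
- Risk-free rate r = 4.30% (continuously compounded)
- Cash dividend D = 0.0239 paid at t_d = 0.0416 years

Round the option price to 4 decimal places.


Answer: Price = 0.0018

Derivation:
PV(D) = D * exp(-r * t_d) = 0.0239 * 0.99821280 = 0.02385729
S_0' = S_0 - PV(D) = 0.9000 - 0.02385729 = 0.87614271
d1 = (ln(S_0'/K) + (r + sigma^2/2)*T) / (sigma*sqrt(T)) = -1.33629582
d2 = d1 - sigma*sqrt(T) = -1.38536078
exp(-rT) = 0.99642451
N(d1) = 0.09072630; N(d2) = 0.08297109
C = S_0' * N(d1) - K * exp(-rT) * N(d2) = 0.87614271 * 0.09072630 - 0.9400 * 0.99642451 * 0.08297109 = 0.0018


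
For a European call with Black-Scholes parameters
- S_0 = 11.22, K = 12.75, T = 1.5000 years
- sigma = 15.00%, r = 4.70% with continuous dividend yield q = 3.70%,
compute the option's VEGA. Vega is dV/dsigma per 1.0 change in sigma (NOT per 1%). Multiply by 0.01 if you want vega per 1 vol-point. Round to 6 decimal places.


d1 = -0.5223312150; d2 = -0.7060429457
phi(d1) = 0.3480693692; exp(-qT) = 0.9460120237; exp(-rT) = 0.9319277395
Vega = S * exp(-qT) * phi(d1) * sqrt(T) = 11.2200 * 0.9460120237 * 0.3480693692 * 1.2247448714 = 4.524816

Answer: Vega = 4.524816


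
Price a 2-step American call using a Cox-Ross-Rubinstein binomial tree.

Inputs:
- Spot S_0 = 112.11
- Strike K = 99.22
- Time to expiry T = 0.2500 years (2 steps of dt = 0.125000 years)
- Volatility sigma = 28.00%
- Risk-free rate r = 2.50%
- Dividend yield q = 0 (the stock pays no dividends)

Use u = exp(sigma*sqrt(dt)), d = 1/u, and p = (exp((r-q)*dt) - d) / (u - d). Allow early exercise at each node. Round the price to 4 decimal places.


Answer: Price = V(0,0) = 15.3738

Derivation:
dt = T/N = 0.125000
u = exp(sigma*sqrt(dt)) = 1.104061; d = 1/u = 0.905747
p = (exp((r-q)*dt) - d) / (u - d) = 0.491054
Discount per step: exp(-r*dt) = 0.996880
Stock lattice S(k, i) with i counting down-moves:
  k=0: S(0,0) = 112.1100
  k=1: S(1,0) = 123.7762; S(1,1) = 101.5433
  k=2: S(2,0) = 136.6565; S(2,1) = 112.1100; S(2,2) = 91.9726
Terminal payoffs V(N, i) = max(S_T - K, 0):
  V(2,0) = 37.436494; V(2,1) = 12.890000; V(2,2) = 0.000000
Backward induction: V(k, i) = exp(-r*dt) * [p * V(k+1, i) + (1-p) * V(k+1, i+1)]; then take max(V_cont, immediate exercise) for American.
  V(1,0) = exp(-r*dt) * [p*37.436494 + (1-p)*12.890000] = 24.865826; exercise = 24.556248; V(1,0) = max -> 24.865826
  V(1,1) = exp(-r*dt) * [p*12.890000 + (1-p)*0.000000] = 6.309936; exercise = 2.323328; V(1,1) = max -> 6.309936
  V(0,0) = exp(-r*dt) * [p*24.865826 + (1-p)*6.309936] = 15.373762; exercise = 12.890000; V(0,0) = max -> 15.373762


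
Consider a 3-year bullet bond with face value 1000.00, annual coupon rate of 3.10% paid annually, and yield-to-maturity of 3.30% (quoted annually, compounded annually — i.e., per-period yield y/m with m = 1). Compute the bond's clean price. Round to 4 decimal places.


Answer: Price = 994.3753

Derivation:
Coupon per period c = face * coupon_rate / m = 31.000000
Periods per year m = 1; per-period yield y/m = 0.033000
Number of cashflows N = 3
Cashflows (t years, CF_t, discount factor 1/(1+y/m)^(m*t), PV):
  t = 1.0000: CF_t = 31.000000, DF = 0.968054, PV = 30.009681
  t = 2.0000: CF_t = 31.000000, DF = 0.937129, PV = 29.050998
  t = 3.0000: CF_t = 1031.000000, DF = 0.907192, PV = 935.314572
Price P = sum_t PV_t = 994.375250


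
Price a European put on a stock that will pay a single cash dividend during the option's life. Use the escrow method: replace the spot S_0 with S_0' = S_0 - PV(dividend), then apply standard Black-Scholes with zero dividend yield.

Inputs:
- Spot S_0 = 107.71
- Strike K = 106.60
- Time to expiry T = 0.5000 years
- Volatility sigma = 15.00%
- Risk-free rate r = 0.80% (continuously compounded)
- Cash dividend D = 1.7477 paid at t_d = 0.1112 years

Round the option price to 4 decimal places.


PV(D) = D * exp(-r * t_d) = 1.7477 * 0.99911080 = 1.74614594
S_0' = S_0 - PV(D) = 107.7100 - 1.74614594 = 105.96385406
d1 = (ln(S_0'/K) + (r + sigma^2/2)*T) / (sigma*sqrt(T)) = 0.03431377
d2 = d1 - sigma*sqrt(T) = -0.07175225
exp(-rT) = 0.99600799
N(-d1) = 0.48631347; N(-d2) = 0.52860046
P = K * exp(-rT) * N(-d2) - S_0' * N(-d1) = 106.6000 * 0.99600799 * 0.52860046 - 105.96385406 * 0.48631347 = 4.5922

Answer: Price = 4.5922


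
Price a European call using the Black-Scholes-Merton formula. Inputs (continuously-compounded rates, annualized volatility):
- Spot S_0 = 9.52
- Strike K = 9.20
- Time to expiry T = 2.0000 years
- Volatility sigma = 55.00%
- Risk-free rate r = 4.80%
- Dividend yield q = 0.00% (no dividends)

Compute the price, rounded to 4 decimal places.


d1 = (ln(S/K) + (r - q + 0.5*sigma^2) * T) / (sigma * sqrt(T)) = 0.55628909
d2 = d1 - sigma * sqrt(T) = -0.22152837
exp(-rT) = 0.90846402; exp(-qT) = 1.00000000
C = S_0 * exp(-qT) * N(d1) - K * exp(-rT) * N(d2)
N(d1) = 0.71099338; N(d2) = 0.41234052
C = 9.5200 * 1.00000000 * 0.71099338 - 9.2000 * 0.90846402 * 0.41234052 = 3.3224

Answer: Price = 3.3224


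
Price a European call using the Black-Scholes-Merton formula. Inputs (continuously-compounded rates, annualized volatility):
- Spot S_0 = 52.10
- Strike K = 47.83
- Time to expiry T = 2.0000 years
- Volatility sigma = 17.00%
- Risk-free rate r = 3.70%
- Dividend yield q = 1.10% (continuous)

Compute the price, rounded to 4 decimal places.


d1 = (ln(S/K) + (r - q + 0.5*sigma^2) * T) / (sigma * sqrt(T)) = 0.69218222
d2 = d1 - sigma * sqrt(T) = 0.45176591
exp(-rT) = 0.92867169; exp(-qT) = 0.97824024
C = S_0 * exp(-qT) * N(d1) - K * exp(-rT) * N(d2)
N(d1) = 0.75558855; N(d2) = 0.67428118
C = 52.1000 * 0.97824024 * 0.75558855 - 47.8300 * 0.92867169 * 0.67428118 = 8.5591

Answer: Price = 8.5591


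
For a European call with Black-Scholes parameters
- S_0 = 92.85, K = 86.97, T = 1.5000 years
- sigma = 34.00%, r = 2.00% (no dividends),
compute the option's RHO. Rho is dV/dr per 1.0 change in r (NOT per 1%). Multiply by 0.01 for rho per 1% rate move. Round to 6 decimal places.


d1 = 0.4373589300; d2 = 0.0209456737
phi(d1) = 0.3625546889; exp(-qT) = 1.0000000000; exp(-rT) = 0.9704455335
N(d2) = 0.5083555039
Rho = K*T*exp(-rT)*N(d2) = 86.9700 * 1.5000 * 0.9704455335 * 0.5083555039 = 64.357538

Answer: Rho = 64.357538


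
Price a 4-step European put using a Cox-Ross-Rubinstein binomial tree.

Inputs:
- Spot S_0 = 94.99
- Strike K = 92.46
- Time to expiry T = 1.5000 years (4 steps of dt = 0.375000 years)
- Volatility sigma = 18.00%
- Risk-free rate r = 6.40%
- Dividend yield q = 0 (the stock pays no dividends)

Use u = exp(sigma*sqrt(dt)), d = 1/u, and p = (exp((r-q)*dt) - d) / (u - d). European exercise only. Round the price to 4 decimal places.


dt = T/N = 0.375000
u = exp(sigma*sqrt(dt)) = 1.116532; d = 1/u = 0.895631
p = (exp((r-q)*dt) - d) / (u - d) = 0.582431
Discount per step: exp(-r*dt) = 0.976286
Stock lattice S(k, i) with i counting down-moves:
  k=0: S(0,0) = 94.9900
  k=1: S(1,0) = 106.0593; S(1,1) = 85.0760
  k=2: S(2,0) = 118.4186; S(2,1) = 94.9900; S(2,2) = 76.1967
  k=3: S(3,0) = 132.2181; S(3,1) = 106.0593; S(3,2) = 85.0760; S(3,3) = 68.2441
  k=4: S(4,0) = 147.6257; S(4,1) = 118.4186; S(4,2) = 94.9900; S(4,3) = 76.1967; S(4,4) = 61.1215
Terminal payoffs V(N, i) = max(K - S_T, 0):
  V(4,0) = 0.000000; V(4,1) = 0.000000; V(4,2) = 0.000000; V(4,3) = 16.263346; V(4,4) = 31.338513
Backward induction: V(k, i) = exp(-r*dt) * [p * V(k+1, i) + (1-p) * V(k+1, i+1)].
  V(3,0) = exp(-r*dt) * [p*0.000000 + (1-p)*0.000000] = 0.000000
  V(3,1) = exp(-r*dt) * [p*0.000000 + (1-p)*0.000000] = 0.000000
  V(3,2) = exp(-r*dt) * [p*0.000000 + (1-p)*16.263346] = 6.630017
  V(3,3) = exp(-r*dt) * [p*16.263346 + (1-p)*31.338513] = 22.023309
  V(2,0) = exp(-r*dt) * [p*0.000000 + (1-p)*0.000000] = 0.000000
  V(2,1) = exp(-r*dt) * [p*0.000000 + (1-p)*6.630017] = 2.702834
  V(2,2) = exp(-r*dt) * [p*6.630017 + (1-p)*22.023309] = 12.748116
  V(1,0) = exp(-r*dt) * [p*0.000000 + (1-p)*2.702834] = 1.101854
  V(1,1) = exp(-r*dt) * [p*2.702834 + (1-p)*12.748116] = 6.733861
  V(0,0) = exp(-r*dt) * [p*1.101854 + (1-p)*6.733861] = 3.371703

Answer: Price = V(0,0) = 3.3717


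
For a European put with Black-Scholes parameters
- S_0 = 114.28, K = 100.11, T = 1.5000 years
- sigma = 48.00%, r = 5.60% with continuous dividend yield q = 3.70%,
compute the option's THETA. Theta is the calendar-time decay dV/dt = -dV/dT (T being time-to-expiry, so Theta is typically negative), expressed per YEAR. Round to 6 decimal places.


Answer: Theta = -5.715916

Derivation:
d1 = 0.5676046017; d2 = -0.0202729366
phi(d1) = 0.3395866877; exp(-qT) = 0.9460120237; exp(-rT) = 0.9194312561
Theta = -S*exp(-qT)*phi(d1)*sigma/(2*sqrt(T)) + r*K*exp(-rT)*N(-d2) - q*S*exp(-qT)*N(-d1)
N(-d1) = 0.2851517409; N(-d2) = 0.5080871776; sqrt(T) = 1.2247448714
Term 1 = -114.2800 * 0.9460120237 * 0.3395866877 * 0.4800 / (2 * 1.2247448714) = -7.1942107669
Term 2 = 0.0560 * 100.1100 * 0.9194312561 * 0.5080871776 = 2.6189245503
Term 3 = -0.0370 * 114.2800 * 0.9460120237 * 0.2851517409 = -1.1406296048
Theta = -7.1942107669 + (2.6189245503) + (-1.1406296048) = -5.715916


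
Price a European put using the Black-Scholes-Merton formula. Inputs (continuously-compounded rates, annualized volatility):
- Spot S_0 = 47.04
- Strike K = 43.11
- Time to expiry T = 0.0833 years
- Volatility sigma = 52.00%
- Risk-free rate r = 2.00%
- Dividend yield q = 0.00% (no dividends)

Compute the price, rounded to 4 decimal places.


d1 = (ln(S/K) + (r - q + 0.5*sigma^2) * T) / (sigma * sqrt(T)) = 0.66744921
d2 = d1 - sigma * sqrt(T) = 0.51736817
exp(-rT) = 0.99833539; exp(-qT) = 1.00000000
P = K * exp(-rT) * N(-d2) - S_0 * exp(-qT) * N(-d1)
N(-d1) = 0.25224262; N(-d2) = 0.30244959
P = 43.1100 * 0.99833539 * 0.30244959 - 47.0400 * 1.00000000 * 0.25224262 = 1.1514

Answer: Price = 1.1514


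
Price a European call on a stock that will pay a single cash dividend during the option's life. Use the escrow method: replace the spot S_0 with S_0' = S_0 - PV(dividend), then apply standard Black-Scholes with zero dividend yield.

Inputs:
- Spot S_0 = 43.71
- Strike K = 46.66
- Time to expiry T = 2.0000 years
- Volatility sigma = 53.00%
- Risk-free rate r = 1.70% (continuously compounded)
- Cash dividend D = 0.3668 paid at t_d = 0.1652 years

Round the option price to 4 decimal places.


Answer: Price = 12.0595

Derivation:
PV(D) = D * exp(-r * t_d) = 0.3668 * 0.99719554 = 0.36577132
S_0' = S_0 - PV(D) = 43.7100 - 0.36577132 = 43.34422868
d1 = (ln(S_0'/K) + (r + sigma^2/2)*T) / (sigma*sqrt(T)) = 0.32178201
d2 = d1 - sigma*sqrt(T) = -0.42775118
exp(-rT) = 0.96657150
N(d1) = 0.62619108; N(d2) = 0.33441614
C = S_0' * N(d1) - K * exp(-rT) * N(d2) = 43.34422868 * 0.62619108 - 46.6600 * 0.96657150 * 0.33441614 = 12.0595


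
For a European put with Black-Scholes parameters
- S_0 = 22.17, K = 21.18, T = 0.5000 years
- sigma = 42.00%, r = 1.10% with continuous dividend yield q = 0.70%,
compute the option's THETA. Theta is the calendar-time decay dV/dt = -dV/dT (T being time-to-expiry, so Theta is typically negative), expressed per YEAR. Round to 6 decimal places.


d1 = 0.3090483708; d2 = 0.0120635227
phi(d1) = 0.3803383678; exp(-qT) = 0.9965061179; exp(-rT) = 0.9945150973
Theta = -S*exp(-qT)*phi(d1)*sigma/(2*sqrt(T)) + r*K*exp(-rT)*N(-d2) - q*S*exp(-qT)*N(-d1)
N(-d1) = 0.3786423660; N(-d2) = 0.4951874675; sqrt(T) = 0.7071067812
Term 1 = -22.1700 * 0.9965061179 * 0.3803383678 * 0.4200 / (2 * 0.7071067812) = -2.4954570150
Term 2 = 0.0110 * 21.1800 * 0.9945150973 * 0.4951874675 = 0.1147359897
Term 3 = -0.0070 * 22.1700 * 0.9965061179 * 0.3786423660 = -0.0585562030
Theta = -2.4954570150 + (0.1147359897) + (-0.0585562030) = -2.439277

Answer: Theta = -2.439277


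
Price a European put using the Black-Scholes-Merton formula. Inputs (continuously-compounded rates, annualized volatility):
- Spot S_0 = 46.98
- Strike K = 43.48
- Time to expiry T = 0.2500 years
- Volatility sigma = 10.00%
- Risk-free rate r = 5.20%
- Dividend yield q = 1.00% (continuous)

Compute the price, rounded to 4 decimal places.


d1 = (ln(S/K) + (r - q + 0.5*sigma^2) * T) / (sigma * sqrt(T)) = 1.78341834
d2 = d1 - sigma * sqrt(T) = 1.73341834
exp(-rT) = 0.98708414; exp(-qT) = 0.99750312
P = K * exp(-rT) * N(-d2) - S_0 * exp(-qT) * N(-d1)
N(-d1) = 0.03725912; N(-d2) = 0.04151067
P = 43.4800 * 0.98708414 * 0.04151067 - 46.9800 * 0.99750312 * 0.03725912 = 0.0355

Answer: Price = 0.0355


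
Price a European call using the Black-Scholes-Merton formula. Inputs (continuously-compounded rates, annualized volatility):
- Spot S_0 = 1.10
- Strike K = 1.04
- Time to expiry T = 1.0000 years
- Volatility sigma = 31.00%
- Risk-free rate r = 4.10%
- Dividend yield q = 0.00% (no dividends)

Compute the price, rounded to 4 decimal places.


Answer: Price = 0.1863

Derivation:
d1 = (ln(S/K) + (r - q + 0.5*sigma^2) * T) / (sigma * sqrt(T)) = 0.46819183
d2 = d1 - sigma * sqrt(T) = 0.15819183
exp(-rT) = 0.95982913; exp(-qT) = 1.00000000
C = S_0 * exp(-qT) * N(d1) - K * exp(-rT) * N(d2)
N(d1) = 0.68017629; N(d2) = 0.56284718
C = 1.1000 * 1.00000000 * 0.68017629 - 1.0400 * 0.95982913 * 0.56284718 = 0.1863


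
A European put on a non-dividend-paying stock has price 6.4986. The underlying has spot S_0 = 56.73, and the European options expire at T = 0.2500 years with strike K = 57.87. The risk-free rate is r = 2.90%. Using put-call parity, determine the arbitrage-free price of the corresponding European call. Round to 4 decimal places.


Put-call parity: C - P = S_0 * exp(-qT) - K * exp(-rT).
S_0 * exp(-qT) = 56.7300 * 1.00000000 = 56.73000000
K * exp(-rT) = 57.8700 * 0.99277622 = 57.45195973
C = P + S*exp(-qT) - K*exp(-rT)
C = 6.4986 + 56.73000000 - 57.45195973 = 5.7766

Answer: Call price = 5.7766


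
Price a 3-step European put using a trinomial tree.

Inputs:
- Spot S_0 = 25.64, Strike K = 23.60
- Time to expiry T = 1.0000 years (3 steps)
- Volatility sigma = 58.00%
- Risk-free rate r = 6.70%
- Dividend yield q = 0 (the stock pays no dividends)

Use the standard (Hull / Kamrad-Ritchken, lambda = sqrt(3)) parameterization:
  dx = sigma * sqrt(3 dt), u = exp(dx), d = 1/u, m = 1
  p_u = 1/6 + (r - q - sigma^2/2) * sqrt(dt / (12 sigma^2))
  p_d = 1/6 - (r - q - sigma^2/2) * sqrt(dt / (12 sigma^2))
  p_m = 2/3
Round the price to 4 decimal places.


Answer: Price = V(0,0) = 3.6424

Derivation:
dt = T/N = 0.333333; dx = sigma*sqrt(3*dt) = 0.580000
u = exp(dx) = 1.786038; d = 1/u = 0.559898
p_u = 0.137586, p_m = 0.666667, p_d = 0.195747
Discount per step: exp(-r*dt) = 0.977914
Stock lattice S(k, j) with j the centered position index:
  k=0: S(0,+0) = 25.6400
  k=1: S(1,-1) = 14.3558; S(1,+0) = 25.6400; S(1,+1) = 45.7940
  k=2: S(2,-2) = 8.0378; S(2,-1) = 14.3558; S(2,+0) = 25.6400; S(2,+1) = 45.7940; S(2,+2) = 81.7899
  k=3: S(3,-3) = 4.5003; S(3,-2) = 8.0378; S(3,-1) = 14.3558; S(3,+0) = 25.6400; S(3,+1) = 45.7940; S(3,+2) = 81.7899; S(3,+3) = 146.0799
Terminal payoffs V(N, j) = max(K - S_T, 0):
  V(3,-3) = 19.099657; V(3,-2) = 15.562214; V(3,-1) = 9.244206; V(3,+0) = 0.000000; V(3,+1) = 0.000000; V(3,+2) = 0.000000; V(3,+3) = 0.000000
Backward induction: V(k, j) = exp(-r*dt) * [p_u * V(k+1, j+1) + p_m * V(k+1, j) + p_d * V(k+1, j-1)]
  V(2,-2) = exp(-r*dt) * [p_u*9.244206 + p_m*15.562214 + p_d*19.099657] = 15.045589
  V(2,-1) = exp(-r*dt) * [p_u*0.000000 + p_m*9.244206 + p_d*15.562214] = 9.005673
  V(2,+0) = exp(-r*dt) * [p_u*0.000000 + p_m*0.000000 + p_d*9.244206] = 1.769562
  V(2,+1) = exp(-r*dt) * [p_u*0.000000 + p_m*0.000000 + p_d*0.000000] = 0.000000
  V(2,+2) = exp(-r*dt) * [p_u*0.000000 + p_m*0.000000 + p_d*0.000000] = 0.000000
  V(1,-1) = exp(-r*dt) * [p_u*1.769562 + p_m*9.005673 + p_d*15.045589] = 8.989359
  V(1,+0) = exp(-r*dt) * [p_u*0.000000 + p_m*1.769562 + p_d*9.005673] = 2.877554
  V(1,+1) = exp(-r*dt) * [p_u*0.000000 + p_m*0.000000 + p_d*1.769562] = 0.338736
  V(0,+0) = exp(-r*dt) * [p_u*0.338736 + p_m*2.877554 + p_d*8.989359] = 3.642355


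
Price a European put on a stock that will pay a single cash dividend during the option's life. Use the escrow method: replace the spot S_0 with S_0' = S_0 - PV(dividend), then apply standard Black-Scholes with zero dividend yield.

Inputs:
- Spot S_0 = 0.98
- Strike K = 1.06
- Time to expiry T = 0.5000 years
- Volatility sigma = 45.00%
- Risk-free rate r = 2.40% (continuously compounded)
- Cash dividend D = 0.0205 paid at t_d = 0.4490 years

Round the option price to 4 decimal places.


Answer: Price = 0.1754

Derivation:
PV(D) = D * exp(-r * t_d) = 0.0205 * 0.98928185 = 0.02028028
S_0' = S_0 - PV(D) = 0.9800 - 0.02028028 = 0.95971972
d1 = (ln(S_0'/K) + (r + sigma^2/2)*T) / (sigma*sqrt(T)) = -0.11551894
d2 = d1 - sigma*sqrt(T) = -0.43371699
exp(-rT) = 0.98807171
N(-d1) = 0.54598310; N(-d2) = 0.66775302
P = K * exp(-rT) * N(-d2) - S_0' * N(-d1) = 1.0600 * 0.98807171 * 0.66775302 - 0.95971972 * 0.54598310 = 0.1754


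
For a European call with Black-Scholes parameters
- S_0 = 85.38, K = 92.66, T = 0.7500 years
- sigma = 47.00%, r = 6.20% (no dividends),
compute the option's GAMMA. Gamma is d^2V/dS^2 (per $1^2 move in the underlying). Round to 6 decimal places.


Answer: Gamma = 0.011402

Derivation:
d1 = 0.1167291721; d2 = -0.2903027677
phi(d1) = 0.3962335840; exp(-qT) = 1.0000000000; exp(-rT) = 0.9545645606
Gamma = exp(-qT) * phi(d1) / (S * sigma * sqrt(T)) = 1.0000000000 * 0.3962335840 / (85.3800 * 0.4700 * 0.8660254038) = 0.011402


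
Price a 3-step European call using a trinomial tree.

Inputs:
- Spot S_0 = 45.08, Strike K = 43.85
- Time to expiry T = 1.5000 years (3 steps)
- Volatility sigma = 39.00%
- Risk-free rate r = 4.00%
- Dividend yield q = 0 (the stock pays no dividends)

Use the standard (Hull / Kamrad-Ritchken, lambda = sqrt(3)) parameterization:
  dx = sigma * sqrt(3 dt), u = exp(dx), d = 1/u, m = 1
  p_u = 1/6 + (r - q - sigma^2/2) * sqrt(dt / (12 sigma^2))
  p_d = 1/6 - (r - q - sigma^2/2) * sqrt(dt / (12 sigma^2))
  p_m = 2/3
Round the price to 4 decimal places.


dt = T/N = 0.500000; dx = sigma*sqrt(3*dt) = 0.477650
u = exp(dx) = 1.612282; d = 1/u = 0.620239
p_u = 0.147798, p_m = 0.666667, p_d = 0.185535
Discount per step: exp(-r*dt) = 0.980199
Stock lattice S(k, j) with j the centered position index:
  k=0: S(0,+0) = 45.0800
  k=1: S(1,-1) = 27.9604; S(1,+0) = 45.0800; S(1,+1) = 72.6817
  k=2: S(2,-2) = 17.3421; S(2,-1) = 27.9604; S(2,+0) = 45.0800; S(2,+1) = 72.6817; S(2,+2) = 117.1833
  k=3: S(3,-3) = 10.7563; S(3,-2) = 17.3421; S(3,-1) = 27.9604; S(3,+0) = 45.0800; S(3,+1) = 72.6817; S(3,+2) = 117.1833; S(3,+3) = 188.9326
Terminal payoffs V(N, j) = max(S_T - K, 0):
  V(3,-3) = 0.000000; V(3,-2) = 0.000000; V(3,-1) = 0.000000; V(3,+0) = 1.230000; V(3,+1) = 28.831668; V(3,+2) = 73.333337; V(3,+3) = 145.082572
Backward induction: V(k, j) = exp(-r*dt) * [p_u * V(k+1, j+1) + p_m * V(k+1, j) + p_d * V(k+1, j-1)]
  V(2,-2) = exp(-r*dt) * [p_u*0.000000 + p_m*0.000000 + p_d*0.000000] = 0.000000
  V(2,-1) = exp(-r*dt) * [p_u*1.230000 + p_m*0.000000 + p_d*0.000000] = 0.178192
  V(2,+0) = exp(-r*dt) * [p_u*28.831668 + p_m*1.230000 + p_d*0.000000] = 4.980655
  V(2,+1) = exp(-r*dt) * [p_u*73.333337 + p_m*28.831668 + p_d*1.230000] = 29.688120
  V(2,+2) = exp(-r*dt) * [p_u*145.082572 + p_m*73.333337 + p_d*28.831668] = 74.182543
  V(1,-1) = exp(-r*dt) * [p_u*4.980655 + p_m*0.178192 + p_d*0.000000] = 0.837998
  V(1,+0) = exp(-r*dt) * [p_u*29.688120 + p_m*4.980655 + p_d*0.178192] = 7.588061
  V(1,+1) = exp(-r*dt) * [p_u*74.182543 + p_m*29.688120 + p_d*4.980655] = 31.052907
  V(0,+0) = exp(-r*dt) * [p_u*31.052907 + p_m*7.588061 + p_d*0.837998] = 9.609624

Answer: Price = V(0,0) = 9.6096


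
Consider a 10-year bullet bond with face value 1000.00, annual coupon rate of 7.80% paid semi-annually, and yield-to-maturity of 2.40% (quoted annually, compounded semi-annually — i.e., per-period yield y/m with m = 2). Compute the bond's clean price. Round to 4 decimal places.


Answer: Price = 1477.5570

Derivation:
Coupon per period c = face * coupon_rate / m = 39.000000
Periods per year m = 2; per-period yield y/m = 0.012000
Number of cashflows N = 20
Cashflows (t years, CF_t, discount factor 1/(1+y/m)^(m*t), PV):
  t = 0.5000: CF_t = 39.000000, DF = 0.988142, PV = 38.537549
  t = 1.0000: CF_t = 39.000000, DF = 0.976425, PV = 38.080582
  t = 1.5000: CF_t = 39.000000, DF = 0.964847, PV = 37.629034
  t = 2.0000: CF_t = 39.000000, DF = 0.953406, PV = 37.182840
  t = 2.5000: CF_t = 39.000000, DF = 0.942101, PV = 36.741937
  t = 3.0000: CF_t = 39.000000, DF = 0.930930, PV = 36.306262
  t = 3.5000: CF_t = 39.000000, DF = 0.919891, PV = 35.875753
  t = 4.0000: CF_t = 39.000000, DF = 0.908983, PV = 35.450348
  t = 4.5000: CF_t = 39.000000, DF = 0.898205, PV = 35.029988
  t = 5.0000: CF_t = 39.000000, DF = 0.887554, PV = 34.614613
  t = 5.5000: CF_t = 39.000000, DF = 0.877030, PV = 34.204163
  t = 6.0000: CF_t = 39.000000, DF = 0.866630, PV = 33.798580
  t = 6.5000: CF_t = 39.000000, DF = 0.856354, PV = 33.397807
  t = 7.0000: CF_t = 39.000000, DF = 0.846200, PV = 33.001785
  t = 7.5000: CF_t = 39.000000, DF = 0.836166, PV = 32.610460
  t = 8.0000: CF_t = 39.000000, DF = 0.826251, PV = 32.223774
  t = 8.5000: CF_t = 39.000000, DF = 0.816453, PV = 31.841674
  t = 9.0000: CF_t = 39.000000, DF = 0.806772, PV = 31.464105
  t = 9.5000: CF_t = 39.000000, DF = 0.797205, PV = 31.091013
  t = 10.0000: CF_t = 1039.000000, DF = 0.787752, PV = 818.474772
Price P = sum_t PV_t = 1477.557039


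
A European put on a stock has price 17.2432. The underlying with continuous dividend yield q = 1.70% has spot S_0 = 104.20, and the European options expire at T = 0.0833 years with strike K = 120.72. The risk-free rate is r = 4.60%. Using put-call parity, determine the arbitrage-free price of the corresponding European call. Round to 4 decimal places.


Put-call parity: C - P = S_0 * exp(-qT) - K * exp(-rT).
S_0 * exp(-qT) = 104.2000 * 0.99858490 = 104.05254681
K * exp(-rT) = 120.7200 * 0.99617553 = 120.25831022
C = P + S*exp(-qT) - K*exp(-rT)
C = 17.2432 + 104.05254681 - 120.25831022 = 1.0374

Answer: Call price = 1.0374


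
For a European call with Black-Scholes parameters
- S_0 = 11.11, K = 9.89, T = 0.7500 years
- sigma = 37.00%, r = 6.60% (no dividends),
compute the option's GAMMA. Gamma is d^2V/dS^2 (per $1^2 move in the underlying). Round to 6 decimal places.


Answer: Gamma = 0.089070

Derivation:
d1 = 0.6777123398; d2 = 0.3572829404
phi(d1) = 0.3170849560; exp(-qT) = 1.0000000000; exp(-rT) = 0.9517051581
Gamma = exp(-qT) * phi(d1) / (S * sigma * sqrt(T)) = 1.0000000000 * 0.3170849560 / (11.1100 * 0.3700 * 0.8660254038) = 0.089070


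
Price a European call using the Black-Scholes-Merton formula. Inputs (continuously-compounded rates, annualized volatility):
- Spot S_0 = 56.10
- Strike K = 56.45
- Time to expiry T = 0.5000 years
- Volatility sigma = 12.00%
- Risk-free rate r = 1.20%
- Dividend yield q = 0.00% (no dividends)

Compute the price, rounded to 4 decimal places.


Answer: Price = 1.8926

Derivation:
d1 = (ln(S/K) + (r - q + 0.5*sigma^2) * T) / (sigma * sqrt(T)) = 0.03983983
d2 = d1 - sigma * sqrt(T) = -0.04501298
exp(-rT) = 0.99401796; exp(-qT) = 1.00000000
C = S_0 * exp(-qT) * N(d1) - K * exp(-rT) * N(d2)
N(d1) = 0.51588959; N(d2) = 0.48204848
C = 56.1000 * 1.00000000 * 0.51588959 - 56.4500 * 0.99401796 * 0.48204848 = 1.8926


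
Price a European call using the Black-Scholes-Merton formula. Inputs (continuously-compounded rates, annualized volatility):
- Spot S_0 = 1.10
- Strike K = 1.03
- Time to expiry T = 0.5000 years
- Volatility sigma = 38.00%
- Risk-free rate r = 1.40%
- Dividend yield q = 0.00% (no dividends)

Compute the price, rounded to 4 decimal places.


d1 = (ln(S/K) + (r - q + 0.5*sigma^2) * T) / (sigma * sqrt(T)) = 0.40510288
d2 = d1 - sigma * sqrt(T) = 0.13640230
exp(-rT) = 0.99302444; exp(-qT) = 1.00000000
C = S_0 * exp(-qT) * N(d1) - K * exp(-rT) * N(d2)
N(d1) = 0.65729906; N(d2) = 0.55424837
C = 1.1000 * 1.00000000 * 0.65729906 - 1.0300 * 0.99302444 * 0.55424837 = 0.1561

Answer: Price = 0.1561


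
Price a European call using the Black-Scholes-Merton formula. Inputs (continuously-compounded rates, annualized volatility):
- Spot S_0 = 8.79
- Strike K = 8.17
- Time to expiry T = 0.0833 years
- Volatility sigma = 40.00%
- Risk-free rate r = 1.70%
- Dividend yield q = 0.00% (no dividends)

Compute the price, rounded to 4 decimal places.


d1 = (ln(S/K) + (r - q + 0.5*sigma^2) * T) / (sigma * sqrt(T)) = 0.70357768
d2 = d1 - sigma * sqrt(T) = 0.58813073
exp(-rT) = 0.99858490; exp(-qT) = 1.00000000
C = S_0 * exp(-qT) * N(d1) - K * exp(-rT) * N(d2)
N(d1) = 0.75915209; N(d2) = 0.72177772
C = 8.7900 * 1.00000000 * 0.75915209 - 8.1700 * 0.99858490 * 0.72177772 = 0.7844

Answer: Price = 0.7844


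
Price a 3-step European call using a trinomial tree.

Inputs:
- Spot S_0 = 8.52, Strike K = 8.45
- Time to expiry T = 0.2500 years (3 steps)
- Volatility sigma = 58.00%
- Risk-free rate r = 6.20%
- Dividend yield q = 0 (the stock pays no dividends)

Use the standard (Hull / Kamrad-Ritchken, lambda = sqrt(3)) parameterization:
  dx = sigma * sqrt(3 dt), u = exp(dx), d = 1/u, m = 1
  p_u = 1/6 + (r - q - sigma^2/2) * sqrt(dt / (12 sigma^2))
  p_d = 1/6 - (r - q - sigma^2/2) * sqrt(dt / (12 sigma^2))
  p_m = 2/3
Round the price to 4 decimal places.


dt = T/N = 0.083333; dx = sigma*sqrt(3*dt) = 0.290000
u = exp(dx) = 1.336427; d = 1/u = 0.748264
p_u = 0.151408, p_m = 0.666667, p_d = 0.181925
Discount per step: exp(-r*dt) = 0.994847
Stock lattice S(k, j) with j the centered position index:
  k=0: S(0,+0) = 8.5200
  k=1: S(1,-1) = 6.3752; S(1,+0) = 8.5200; S(1,+1) = 11.3864
  k=2: S(2,-2) = 4.7703; S(2,-1) = 6.3752; S(2,+0) = 8.5200; S(2,+1) = 11.3864; S(2,+2) = 15.2170
  k=3: S(3,-3) = 3.5695; S(3,-2) = 4.7703; S(3,-1) = 6.3752; S(3,+0) = 8.5200; S(3,+1) = 11.3864; S(3,+2) = 15.2170; S(3,+3) = 20.3365
Terminal payoffs V(N, j) = max(S_T - K, 0):
  V(3,-3) = 0.000000; V(3,-2) = 0.000000; V(3,-1) = 0.000000; V(3,+0) = 0.070000; V(3,+1) = 2.936362; V(3,+2) = 6.767047; V(3,+3) = 11.886480
Backward induction: V(k, j) = exp(-r*dt) * [p_u * V(k+1, j+1) + p_m * V(k+1, j) + p_d * V(k+1, j-1)]
  V(2,-2) = exp(-r*dt) * [p_u*0.000000 + p_m*0.000000 + p_d*0.000000] = 0.000000
  V(2,-1) = exp(-r*dt) * [p_u*0.070000 + p_m*0.000000 + p_d*0.000000] = 0.010544
  V(2,+0) = exp(-r*dt) * [p_u*2.936362 + p_m*0.070000 + p_d*0.000000] = 0.488724
  V(2,+1) = exp(-r*dt) * [p_u*6.767047 + p_m*2.936362 + p_d*0.070000] = 2.979461
  V(2,+2) = exp(-r*dt) * [p_u*11.886480 + p_m*6.767047 + p_d*2.936362] = 6.809996
  V(1,-1) = exp(-r*dt) * [p_u*0.488724 + p_m*0.010544 + p_d*0.000000] = 0.080608
  V(1,+0) = exp(-r*dt) * [p_u*2.979461 + p_m*0.488724 + p_d*0.010544] = 0.774835
  V(1,+1) = exp(-r*dt) * [p_u*6.809996 + p_m*2.979461 + p_d*0.488724] = 3.090299
  V(0,+0) = exp(-r*dt) * [p_u*3.090299 + p_m*0.774835 + p_d*0.080608] = 0.993969

Answer: Price = V(0,0) = 0.9940


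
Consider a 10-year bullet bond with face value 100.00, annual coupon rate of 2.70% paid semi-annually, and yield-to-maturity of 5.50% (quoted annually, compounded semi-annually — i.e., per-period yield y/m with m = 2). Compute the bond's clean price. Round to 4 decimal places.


Answer: Price = 78.6818

Derivation:
Coupon per period c = face * coupon_rate / m = 1.350000
Periods per year m = 2; per-period yield y/m = 0.027500
Number of cashflows N = 20
Cashflows (t years, CF_t, discount factor 1/(1+y/m)^(m*t), PV):
  t = 0.5000: CF_t = 1.350000, DF = 0.973236, PV = 1.313869
  t = 1.0000: CF_t = 1.350000, DF = 0.947188, PV = 1.278704
  t = 1.5000: CF_t = 1.350000, DF = 0.921838, PV = 1.244481
  t = 2.0000: CF_t = 1.350000, DF = 0.897166, PV = 1.211174
  t = 2.5000: CF_t = 1.350000, DF = 0.873154, PV = 1.178758
  t = 3.0000: CF_t = 1.350000, DF = 0.849785, PV = 1.147210
  t = 3.5000: CF_t = 1.350000, DF = 0.827041, PV = 1.116506
  t = 4.0000: CF_t = 1.350000, DF = 0.804906, PV = 1.086624
  t = 4.5000: CF_t = 1.350000, DF = 0.783364, PV = 1.057541
  t = 5.0000: CF_t = 1.350000, DF = 0.762398, PV = 1.029237
  t = 5.5000: CF_t = 1.350000, DF = 0.741993, PV = 1.001691
  t = 6.0000: CF_t = 1.350000, DF = 0.722134, PV = 0.974881
  t = 6.5000: CF_t = 1.350000, DF = 0.702807, PV = 0.948790
  t = 7.0000: CF_t = 1.350000, DF = 0.683997, PV = 0.923396
  t = 7.5000: CF_t = 1.350000, DF = 0.665691, PV = 0.898683
  t = 8.0000: CF_t = 1.350000, DF = 0.647874, PV = 0.874630
  t = 8.5000: CF_t = 1.350000, DF = 0.630535, PV = 0.851222
  t = 9.0000: CF_t = 1.350000, DF = 0.613659, PV = 0.828440
  t = 9.5000: CF_t = 1.350000, DF = 0.597235, PV = 0.806267
  t = 10.0000: CF_t = 101.350000, DF = 0.581251, PV = 58.909745
Price P = sum_t PV_t = 78.681847


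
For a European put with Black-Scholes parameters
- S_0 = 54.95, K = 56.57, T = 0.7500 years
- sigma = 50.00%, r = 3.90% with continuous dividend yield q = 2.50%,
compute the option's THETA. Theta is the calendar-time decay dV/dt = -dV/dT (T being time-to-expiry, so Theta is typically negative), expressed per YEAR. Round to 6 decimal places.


d1 = 0.1736551172; d2 = -0.2593575847
phi(d1) = 0.3929721310; exp(-qT) = 0.9814246877; exp(-rT) = 0.9711736407
Theta = -S*exp(-qT)*phi(d1)*sigma/(2*sqrt(T)) + r*K*exp(-rT)*N(-d2) - q*S*exp(-qT)*N(-d1)
N(-d1) = 0.4310682564; N(-d2) = 0.6023203236; sqrt(T) = 0.8660254038
Term 1 = -54.9500 * 0.9814246877 * 0.3929721310 * 0.5000 / (2 * 0.8660254038) = -6.1178074515
Term 2 = 0.0390 * 56.5700 * 0.9711736407 * 0.6023203236 = 1.2905510534
Term 3 = -0.0250 * 54.9500 * 0.9814246877 * 0.4310682564 = -0.5811800885
Theta = -6.1178074515 + (1.2905510534) + (-0.5811800885) = -5.408436

Answer: Theta = -5.408436


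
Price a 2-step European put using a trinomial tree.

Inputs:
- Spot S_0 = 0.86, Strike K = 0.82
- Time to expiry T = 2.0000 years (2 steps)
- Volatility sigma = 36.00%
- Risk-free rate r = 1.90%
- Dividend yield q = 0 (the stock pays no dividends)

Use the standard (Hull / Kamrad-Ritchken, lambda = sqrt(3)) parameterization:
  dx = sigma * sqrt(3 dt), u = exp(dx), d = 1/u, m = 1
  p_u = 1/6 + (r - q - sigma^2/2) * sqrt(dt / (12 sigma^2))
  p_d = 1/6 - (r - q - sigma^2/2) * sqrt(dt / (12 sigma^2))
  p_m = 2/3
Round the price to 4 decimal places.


dt = T/N = 1.000000; dx = sigma*sqrt(3*dt) = 0.623538
u = exp(dx) = 1.865517; d = 1/u = 0.536044
p_u = 0.129941, p_m = 0.666667, p_d = 0.203393
Discount per step: exp(-r*dt) = 0.981179
Stock lattice S(k, j) with j the centered position index:
  k=0: S(0,+0) = 0.8600
  k=1: S(1,-1) = 0.4610; S(1,+0) = 0.8600; S(1,+1) = 1.6043
  k=2: S(2,-2) = 0.2471; S(2,-1) = 0.4610; S(2,+0) = 0.8600; S(2,+1) = 1.6043; S(2,+2) = 2.9929
Terminal payoffs V(N, j) = max(K - S_T, 0):
  V(2,-2) = 0.572885; V(2,-1) = 0.359002; V(2,+0) = 0.000000; V(2,+1) = 0.000000; V(2,+2) = 0.000000
Backward induction: V(k, j) = exp(-r*dt) * [p_u * V(k+1, j+1) + p_m * V(k+1, j) + p_d * V(k+1, j-1)]
  V(1,-1) = exp(-r*dt) * [p_u*0.000000 + p_m*0.359002 + p_d*0.572885] = 0.349158
  V(1,+0) = exp(-r*dt) * [p_u*0.000000 + p_m*0.000000 + p_d*0.359002] = 0.071644
  V(1,+1) = exp(-r*dt) * [p_u*0.000000 + p_m*0.000000 + p_d*0.000000] = 0.000000
  V(0,+0) = exp(-r*dt) * [p_u*0.000000 + p_m*0.071644 + p_d*0.349158] = 0.116543

Answer: Price = V(0,0) = 0.1165


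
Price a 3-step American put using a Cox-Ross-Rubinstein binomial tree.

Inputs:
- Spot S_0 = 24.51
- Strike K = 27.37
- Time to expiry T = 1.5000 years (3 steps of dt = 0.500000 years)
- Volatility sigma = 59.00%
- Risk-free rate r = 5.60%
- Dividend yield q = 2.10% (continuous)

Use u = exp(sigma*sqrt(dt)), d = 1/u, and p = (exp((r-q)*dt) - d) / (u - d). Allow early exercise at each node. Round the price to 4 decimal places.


Answer: Price = V(0,0) = 8.2848

Derivation:
dt = T/N = 0.500000
u = exp(sigma*sqrt(dt)) = 1.517695; d = 1/u = 0.658894
p = (exp((r-q)*dt) - d) / (u - d) = 0.417745
Discount per step: exp(-r*dt) = 0.972388
Stock lattice S(k, i) with i counting down-moves:
  k=0: S(0,0) = 24.5100
  k=1: S(1,0) = 37.1987; S(1,1) = 16.1495
  k=2: S(2,0) = 56.4563; S(2,1) = 24.5100; S(2,2) = 10.6408
  k=3: S(3,0) = 85.6835; S(3,1) = 37.1987; S(3,2) = 16.1495; S(3,3) = 7.0112
Terminal payoffs V(N, i) = max(K - S_T, 0):
  V(3,0) = 0.000000; V(3,1) = 0.000000; V(3,2) = 11.220514; V(3,3) = 20.358847
Backward induction: V(k, i) = exp(-r*dt) * [p * V(k+1, i) + (1-p) * V(k+1, i+1)]; then take max(V_cont, immediate exercise) for American.
  V(2,0) = exp(-r*dt) * [p*0.000000 + (1-p)*0.000000] = 0.000000; exercise = 0.000000; V(2,0) = max -> 0.000000
  V(2,1) = exp(-r*dt) * [p*0.000000 + (1-p)*11.220514] = 6.352806; exercise = 2.860000; V(2,1) = max -> 6.352806
  V(2,2) = exp(-r*dt) * [p*11.220514 + (1-p)*20.358847] = 16.084618; exercise = 16.729205; V(2,2) = max -> 16.729205
  V(1,0) = exp(-r*dt) * [p*0.000000 + (1-p)*6.352806] = 3.596818; exercise = 0.000000; V(1,0) = max -> 3.596818
  V(1,1) = exp(-r*dt) * [p*6.352806 + (1-p)*16.729205] = 12.052281; exercise = 11.220514; V(1,1) = max -> 12.052281
  V(0,0) = exp(-r*dt) * [p*3.596818 + (1-p)*12.052281] = 8.284799; exercise = 2.860000; V(0,0) = max -> 8.284799


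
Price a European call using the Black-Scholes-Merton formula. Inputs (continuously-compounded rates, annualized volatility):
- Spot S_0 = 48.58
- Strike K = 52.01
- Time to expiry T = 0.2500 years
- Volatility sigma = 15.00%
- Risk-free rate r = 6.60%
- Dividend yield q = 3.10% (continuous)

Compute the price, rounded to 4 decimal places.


Answer: Price = 0.4531

Derivation:
d1 = (ln(S/K) + (r - q + 0.5*sigma^2) * T) / (sigma * sqrt(T)) = -0.75548779
d2 = d1 - sigma * sqrt(T) = -0.83048779
exp(-rT) = 0.98363538; exp(-qT) = 0.99227995
C = S_0 * exp(-qT) * N(d1) - K * exp(-rT) * N(d2)
N(d1) = 0.22497818; N(d2) = 0.20313152
C = 48.5800 * 0.99227995 * 0.22497818 - 52.0100 * 0.98363538 * 0.20313152 = 0.4531


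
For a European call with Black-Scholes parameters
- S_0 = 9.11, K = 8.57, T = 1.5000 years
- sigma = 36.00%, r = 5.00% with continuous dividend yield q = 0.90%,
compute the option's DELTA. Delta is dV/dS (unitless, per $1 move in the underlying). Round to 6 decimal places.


Answer: Delta = 0.681679

Derivation:
d1 = 0.4985278154; d2 = 0.0576196617
phi(d1) = 0.3523241929; exp(-qT) = 0.9865907163; exp(-rT) = 0.9277434863
N(d1) = 0.6909439655
Delta = exp(-qT) * N(d1) = 0.9865907163 * 0.6909439655 = 0.681679


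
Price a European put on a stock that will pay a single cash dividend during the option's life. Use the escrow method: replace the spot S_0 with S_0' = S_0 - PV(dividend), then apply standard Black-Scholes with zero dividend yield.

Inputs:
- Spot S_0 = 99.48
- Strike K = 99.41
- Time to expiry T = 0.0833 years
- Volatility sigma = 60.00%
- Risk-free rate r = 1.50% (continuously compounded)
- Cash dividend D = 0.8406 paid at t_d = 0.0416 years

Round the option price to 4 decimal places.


Answer: Price = 7.1561

Derivation:
PV(D) = D * exp(-r * t_d) = 0.8406 * 0.99937619 = 0.84007563
S_0' = S_0 - PV(D) = 99.4800 - 0.84007563 = 98.63992437
d1 = (ln(S_0'/K) + (r + sigma^2/2)*T) / (sigma*sqrt(T)) = 0.04889333
d2 = d1 - sigma*sqrt(T) = -0.12427710
exp(-rT) = 0.99875128
N(-d1) = 0.48050215; N(-d2) = 0.54945206
P = K * exp(-rT) * N(-d2) - S_0' * N(-d1) = 99.4100 * 0.99875128 * 0.54945206 - 98.63992437 * 0.48050215 = 7.1561
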